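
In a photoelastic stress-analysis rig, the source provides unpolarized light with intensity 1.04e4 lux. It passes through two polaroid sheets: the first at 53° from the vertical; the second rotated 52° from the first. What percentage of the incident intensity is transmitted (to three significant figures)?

≈ 19.0%

Unpolarized light through the first polarizer → I₁ = 1.04e4 lux/2 = 5200 lux, polarized at 53°.
I₂ = I₁ · cos²(52°) = 5200 · 0.379 = 1971 lux.
That is 18.95% of the incident intensity.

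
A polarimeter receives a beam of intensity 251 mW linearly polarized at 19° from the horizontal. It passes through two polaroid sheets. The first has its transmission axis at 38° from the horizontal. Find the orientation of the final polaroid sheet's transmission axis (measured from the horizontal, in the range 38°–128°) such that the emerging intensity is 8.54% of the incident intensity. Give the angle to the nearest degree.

θ ≈ 110°

By Malus's law, I₁ = I₀ cos²(38° − 19°) = I₀ cos²(19°) = 0.894 I₀.
Need I₂/I₀ = 0.0854, so cos²(θ − 38°) = 0.0854 / 0.894 = 0.09553.
θ − 38° = arccos(√0.09553) = 72.0°, giving θ ≈ 38 + 72.0 = 110.0°.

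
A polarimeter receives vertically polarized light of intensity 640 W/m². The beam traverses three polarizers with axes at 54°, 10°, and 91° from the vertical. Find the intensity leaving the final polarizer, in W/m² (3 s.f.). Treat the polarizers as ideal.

I₁ = 640 W/m² · cos²(54°) = 221.1 W/m².
I₂ = I₁ · cos²(44°) = 221.1 · 0.5174 = 114.4 W/m².
I₃ = I₂ · cos²(81°) = 114.4 · 0.02447 = 2.8 W/m².

I ≈ 2.80 W/m²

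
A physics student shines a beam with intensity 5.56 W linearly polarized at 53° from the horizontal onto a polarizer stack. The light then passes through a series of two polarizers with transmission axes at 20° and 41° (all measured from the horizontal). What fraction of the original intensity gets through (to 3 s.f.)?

I/I₀ ≈ 0.613

By Malus's law, I₁ = 5.56 W · cos²(33°) = 3.911 W.
I₂ = I₁ · cos²(21°) = 3.911 · 0.8716 = 3.408 W.
Transmitted fraction = 0.613.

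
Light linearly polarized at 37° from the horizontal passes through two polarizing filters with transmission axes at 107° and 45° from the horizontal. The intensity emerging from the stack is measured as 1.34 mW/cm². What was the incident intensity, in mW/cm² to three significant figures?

I₁ = I₀ cos²(107° − 37°) = I₀ cos²(70°) = 0.117 I₀.
I₂ = I₁ cos²(45° − 107°) = 0.117 I₀ · cos²(62°) = 0.02578 I₀.
So 1.34 mW/cm² = 0.02578 I₀, giving I₀ = 1.34/0.02578 = 51.97 mW/cm².

I₀ ≈ 52.0 mW/cm²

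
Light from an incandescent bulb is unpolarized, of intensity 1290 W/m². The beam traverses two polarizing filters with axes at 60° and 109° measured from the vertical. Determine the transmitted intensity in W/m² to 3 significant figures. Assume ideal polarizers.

I ≈ 278 W/m²

Unpolarized light through the first polarizer → I₁ = 1290 W/m²/2 = 645 W/m², polarized at 60°.
I₂ = I₁ · cos²(49°) = 645 · 0.4304 = 277.6 W/m².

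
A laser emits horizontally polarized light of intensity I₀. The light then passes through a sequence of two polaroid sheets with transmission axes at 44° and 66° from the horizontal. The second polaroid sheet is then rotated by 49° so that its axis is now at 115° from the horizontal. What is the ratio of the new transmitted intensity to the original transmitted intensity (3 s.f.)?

Before rotation:
By Malus's law, I₁ = I₀ cos²(44° − 0°) = I₀ cos²(44°) = 0.5174 I₀.
I₂ = I₁ cos²(66° − 44°) = 0.5174 I₀ · cos²(22°) = 0.4448 I₀.
After rotation:
I₁ = I₀ cos²(44° − 0°) = I₀ cos²(44°) = 0.5174 I₀.
I₂ = I₁ cos²(115° − 44°) = 0.5174 I₀ · cos²(71°) = 0.05485 I₀.
Ratio = 0.05485 / 0.4448 = 0.1233.

I_new/I_old ≈ 0.123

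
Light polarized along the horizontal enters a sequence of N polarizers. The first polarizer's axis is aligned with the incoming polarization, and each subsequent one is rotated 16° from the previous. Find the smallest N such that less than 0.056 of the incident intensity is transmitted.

N = 38

First polarizer is aligned with the polarization: full transmission.
Each further stage multiplies by cos²(16°) = 0.924.
After N polarizers: T = 0.924^(N−1). Require T < 0.056 ⇒ N−1 > ln(0.056)/ln(0.924) = 36.48, so N−1 ≥ 37 and N = 38.
Check: N=38 gives T = 0.05374 < 0.056; N=37 gives T = 0.05816.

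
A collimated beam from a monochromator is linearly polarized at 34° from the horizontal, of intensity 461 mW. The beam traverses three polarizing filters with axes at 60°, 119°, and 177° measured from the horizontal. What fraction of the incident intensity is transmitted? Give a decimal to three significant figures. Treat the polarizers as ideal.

I₁ = 461 mW · cos²(26°) = 372.4 mW.
I₂ = I₁ · cos²(59°) = 372.4 · 0.2653 = 98.79 mW.
I₃ = I₂ · cos²(58°) = 98.79 · 0.2808 = 27.74 mW.
Transmitted fraction = 0.06018.

I/I₀ ≈ 0.0602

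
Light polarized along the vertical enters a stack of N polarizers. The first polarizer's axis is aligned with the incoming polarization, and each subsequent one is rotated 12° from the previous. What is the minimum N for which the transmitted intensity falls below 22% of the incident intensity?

N = 36

First polarizer is aligned with the polarization: full transmission.
Each further stage multiplies by cos²(12°) = 0.9568.
After N polarizers: T = 0.9568^(N−1). Require T < 0.22 ⇒ N−1 > ln(0.22)/ln(0.9568) = 34.26, so N−1 ≥ 35 and N = 36.
Check: N=36 gives T = 0.213 < 0.22; N=35 gives T = 0.2226.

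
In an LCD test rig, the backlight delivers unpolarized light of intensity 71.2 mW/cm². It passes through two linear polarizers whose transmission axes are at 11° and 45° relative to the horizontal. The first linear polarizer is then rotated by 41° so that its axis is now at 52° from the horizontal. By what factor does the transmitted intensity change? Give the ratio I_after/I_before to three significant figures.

I_new/I_old ≈ 1.43

Before rotation:
Unpolarized light through the first polarizer → I₁ = ½ I₀, now polarized at 11°.
I₂ = I₁ cos²(45° − 11°) = 0.5 I₀ · cos²(34°) = 0.3437 I₀.
After rotation:
Unpolarized light through the first polarizer → I₁ = ½ I₀, now polarized at 52°.
I₂ = I₁ cos²(45° − 52°) = 0.5 I₀ · cos²(7°) = 0.4926 I₀.
Ratio = 0.4926 / 0.3437 = 1.433.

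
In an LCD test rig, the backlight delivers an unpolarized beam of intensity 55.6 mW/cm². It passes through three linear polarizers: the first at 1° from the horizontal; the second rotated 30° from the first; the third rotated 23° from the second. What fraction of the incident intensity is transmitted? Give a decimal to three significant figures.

I/I₀ ≈ 0.318

Unpolarized light through the first polarizer → I₁ = 55.6 mW/cm²/2 = 27.8 mW/cm², polarized at 1°.
I₂ = I₁ · cos²(30°) = 27.8 · 0.75 = 20.85 mW/cm².
I₃ = I₂ · cos²(23°) = 20.85 · 0.8473 = 17.67 mW/cm².
Transmitted fraction = 0.3177.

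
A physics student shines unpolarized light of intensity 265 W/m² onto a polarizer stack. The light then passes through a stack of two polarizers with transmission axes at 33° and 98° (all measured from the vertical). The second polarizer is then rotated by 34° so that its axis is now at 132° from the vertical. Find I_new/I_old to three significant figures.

Before rotation:
Unpolarized light through the first polarizer → I₁ = ½ I₀, now polarized at 33°.
I₂ = I₁ cos²(98° − 33°) = 0.5 I₀ · cos²(65°) = 0.0893 I₀.
After rotation:
Unpolarized light through the first polarizer → I₁ = ½ I₀, now polarized at 33°.
Angle between axes 1 and 2: 81°. I₂ = 0.5 I₀ · cos²(81°) = 0.01224 I₀.
Ratio = 0.01224 / 0.0893 = 0.137.

I_new/I_old ≈ 0.137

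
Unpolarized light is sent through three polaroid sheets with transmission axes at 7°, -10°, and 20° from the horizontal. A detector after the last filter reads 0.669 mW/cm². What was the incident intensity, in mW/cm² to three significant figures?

I₀ ≈ 1.95 mW/cm²

Unpolarized light through the first polarizer → I₁ = ½ I₀, now polarized at 7°.
I₂ = I₁ cos²(-10° − 7°) = 0.5 I₀ · cos²(17°) = 0.4573 I₀.
I₃ = I₂ cos²(20° + 10°) = 0.4573 I₀ · cos²(30°) = 0.3429 I₀.
So 0.669 mW/cm² = 0.3429 I₀, giving I₀ = 0.669/0.3429 = 1.951 mW/cm².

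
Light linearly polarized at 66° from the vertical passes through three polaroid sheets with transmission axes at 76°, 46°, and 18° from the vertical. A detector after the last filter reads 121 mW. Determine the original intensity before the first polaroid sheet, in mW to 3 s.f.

I₀ ≈ 213 mW

I₁ = I₀ cos²(76° − 66°) = I₀ cos²(10°) = 0.9698 I₀.
I₂ = I₁ cos²(46° − 76°) = 0.9698 I₀ · cos²(30°) = 0.7274 I₀.
I₃ = I₂ cos²(18° − 46°) = 0.7274 I₀ · cos²(28°) = 0.5671 I₀.
So 121 mW = 0.5671 I₀, giving I₀ = 121/0.5671 = 213.4 mW.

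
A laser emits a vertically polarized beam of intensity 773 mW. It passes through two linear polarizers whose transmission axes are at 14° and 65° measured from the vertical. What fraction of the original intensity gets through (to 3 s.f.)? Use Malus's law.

By Malus's law, I₁ = 773 mW · cos²(14°) = 727.8 mW.
I₂ = I₁ · cos²(51°) = 727.8 · 0.396 = 288.2 mW.
Transmitted fraction = 0.3729.

I/I₀ ≈ 0.373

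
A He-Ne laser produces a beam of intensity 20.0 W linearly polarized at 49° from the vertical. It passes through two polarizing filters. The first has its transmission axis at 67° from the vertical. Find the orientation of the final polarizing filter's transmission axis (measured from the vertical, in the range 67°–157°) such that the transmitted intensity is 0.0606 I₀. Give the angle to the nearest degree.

θ ≈ 142°

By Malus's law, I₁ = I₀ cos²(67° − 49°) = I₀ cos²(18°) = 0.9045 I₀.
Need I₂/I₀ = 0.0606, so cos²(θ − 67°) = 0.0606 / 0.9045 = 0.067.
θ − 67° = arccos(√0.067) = 75.0°, giving θ ≈ 67 + 75.0 = 142.0°.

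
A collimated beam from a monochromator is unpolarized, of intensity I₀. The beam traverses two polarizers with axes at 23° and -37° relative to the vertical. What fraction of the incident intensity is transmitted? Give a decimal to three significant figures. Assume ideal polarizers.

Unpolarized light through the first polarizer → I₁ = ½ I₀, now polarized at 23°.
I₂ = I₁ cos²(-37° − 23°) = 0.5 I₀ · cos²(60°) = 0.125 I₀.
Transmitted fraction = 0.125.

≈ 0.125 I₀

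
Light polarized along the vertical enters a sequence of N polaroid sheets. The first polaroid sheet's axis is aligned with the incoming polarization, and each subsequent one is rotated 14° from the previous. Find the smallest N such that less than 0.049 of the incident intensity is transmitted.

N = 52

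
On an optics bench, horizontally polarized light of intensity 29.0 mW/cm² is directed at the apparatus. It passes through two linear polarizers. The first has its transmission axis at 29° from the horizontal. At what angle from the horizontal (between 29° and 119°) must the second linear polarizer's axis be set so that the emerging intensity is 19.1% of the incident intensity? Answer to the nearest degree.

I₁ = I₀ cos²(29° − 0°) = I₀ cos²(29°) = 0.765 I₀.
Need I₂/I₀ = 0.191, so cos²(θ − 29°) = 0.191 / 0.765 = 0.2497.
θ − 29° = arccos(√0.2497) = 60.0°, giving θ ≈ 29 + 60.0 = 89.0°.

θ ≈ 89°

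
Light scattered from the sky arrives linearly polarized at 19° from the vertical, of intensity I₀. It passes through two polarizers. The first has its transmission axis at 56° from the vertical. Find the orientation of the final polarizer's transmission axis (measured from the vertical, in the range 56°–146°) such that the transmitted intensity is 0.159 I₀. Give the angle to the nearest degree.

By Malus's law, I₁ = I₀ cos²(56° − 19°) = I₀ cos²(37°) = 0.6378 I₀.
Need I₂/I₀ = 0.159, so cos²(θ − 56°) = 0.159 / 0.6378 = 0.2493.
θ − 56° = arccos(√0.2493) = 60.0°, giving θ ≈ 56 + 60.0 = 116.0°.

θ ≈ 116°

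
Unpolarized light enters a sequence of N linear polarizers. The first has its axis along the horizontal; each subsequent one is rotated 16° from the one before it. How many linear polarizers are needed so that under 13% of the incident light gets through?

N = 19

First polarizer halves the unpolarized light: factor 1/2.
Each further stage multiplies by cos²(16°) = 0.924.
After N polarizers: T = 0.5·0.924^(N−1). Require T < 0.13 ⇒ N−1 > ln(0.13/0.5)/ln(0.924) = 17.05, so N−1 ≥ 18 and N = 19.
Check: N=19 gives T = 0.1206 < 0.13; N=18 gives T = 0.1305.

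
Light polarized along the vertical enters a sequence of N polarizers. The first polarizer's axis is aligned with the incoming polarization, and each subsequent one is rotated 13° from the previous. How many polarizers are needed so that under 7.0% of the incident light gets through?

N = 53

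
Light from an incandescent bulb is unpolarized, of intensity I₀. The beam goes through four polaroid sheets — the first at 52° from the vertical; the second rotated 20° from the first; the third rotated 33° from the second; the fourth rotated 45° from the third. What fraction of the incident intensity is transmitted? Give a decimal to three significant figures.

Unpolarized light through the first polarizer → I₁ = ½ I₀, now polarized at 52°.
I₂ = I₁ cos²(20°) = 0.5 · 0.883 I₀ = 0.4415 I₀.
I₃ = I₂ cos²(33°) = 0.4415 · 0.7034 I₀ = 0.3105 I₀.
I₄ = I₃ cos²(45°) = 0.3105 · 0.5 I₀ = 0.1553 I₀.
Transmitted fraction = 0.1553.

≈ 0.155 I₀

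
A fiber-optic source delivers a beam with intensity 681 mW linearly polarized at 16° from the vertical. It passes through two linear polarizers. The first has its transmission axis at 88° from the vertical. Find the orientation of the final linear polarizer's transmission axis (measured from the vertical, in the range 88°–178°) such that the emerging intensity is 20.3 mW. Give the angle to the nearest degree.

θ ≈ 144°

I₁ = I₀ cos²(88° − 16°) = I₀ cos²(72°) = 0.09549 I₀.
Target fraction: 20.3 / 681 mW = 0.02981 of I₀.
Need I₂/I₀ = 0.02981, so cos²(θ − 88°) = 0.02981 / 0.09549 = 0.3122.
θ − 88° = arccos(√0.3122) = 56.0°, giving θ ≈ 88 + 56.0 = 144.0°.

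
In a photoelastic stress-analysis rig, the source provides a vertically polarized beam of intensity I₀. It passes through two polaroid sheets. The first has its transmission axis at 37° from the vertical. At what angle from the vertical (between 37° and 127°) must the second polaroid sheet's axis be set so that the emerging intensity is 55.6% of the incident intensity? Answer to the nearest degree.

I₁ = I₀ cos²(37° − 0°) = I₀ cos²(37°) = 0.6378 I₀.
Need I₂/I₀ = 0.556, so cos²(θ − 37°) = 0.556 / 0.6378 = 0.8717.
θ − 37° = arccos(√0.8717) = 21.0°, giving θ ≈ 37 + 21.0 = 58.0°.

θ ≈ 58°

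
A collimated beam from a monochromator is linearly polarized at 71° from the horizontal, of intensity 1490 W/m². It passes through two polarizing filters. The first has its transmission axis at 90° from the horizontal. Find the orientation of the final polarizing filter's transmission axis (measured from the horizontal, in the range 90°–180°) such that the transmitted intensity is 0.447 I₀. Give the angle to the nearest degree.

I₁ = I₀ cos²(90° − 71°) = I₀ cos²(19°) = 0.894 I₀.
Need I₂/I₀ = 0.447, so cos²(θ − 90°) = 0.447 / 0.894 = 0.5.
θ − 90° = arccos(√0.5) = 45.0°, giving θ ≈ 90 + 45.0 = 135.0°.

θ ≈ 135°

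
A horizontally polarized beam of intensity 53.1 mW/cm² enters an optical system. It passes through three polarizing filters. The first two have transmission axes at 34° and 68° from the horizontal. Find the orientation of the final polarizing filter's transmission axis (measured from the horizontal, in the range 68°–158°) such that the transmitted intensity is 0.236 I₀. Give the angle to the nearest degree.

I₁ = I₀ cos²(34° − 0°) = I₀ cos²(34°) = 0.6873 I₀.
I₂ = I₁ cos²(68° − 34°) = 0.6873 I₀ · cos²(34°) = 0.4724 I₀.
Need I₃/I₀ = 0.236, so cos²(θ − 68°) = 0.236 / 0.4724 = 0.4996.
θ − 68° = arccos(√0.4996) = 45.0°, giving θ ≈ 68 + 45.0 = 113.0°.

θ ≈ 113°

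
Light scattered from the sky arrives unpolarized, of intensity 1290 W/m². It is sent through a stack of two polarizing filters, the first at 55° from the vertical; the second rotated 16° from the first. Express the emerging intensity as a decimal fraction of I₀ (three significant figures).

I/I₀ ≈ 0.462

Unpolarized light through the first polarizer → I₁ = 1290 W/m²/2 = 645 W/m², polarized at 55°.
I₂ = I₁ · cos²(16°) = 645 · 0.924 = 596 W/m².
Transmitted fraction = 0.462.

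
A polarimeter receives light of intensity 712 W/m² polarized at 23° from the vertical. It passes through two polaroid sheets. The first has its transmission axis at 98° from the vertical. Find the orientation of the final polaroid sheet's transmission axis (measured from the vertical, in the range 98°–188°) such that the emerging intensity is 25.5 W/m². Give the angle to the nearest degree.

θ ≈ 141°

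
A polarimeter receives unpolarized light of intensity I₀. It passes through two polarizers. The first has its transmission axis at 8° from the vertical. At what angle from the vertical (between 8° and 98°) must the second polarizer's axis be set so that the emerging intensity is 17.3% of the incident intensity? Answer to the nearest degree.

θ ≈ 62°

Unpolarized light through the first polarizer → I₁ = ½ I₀, now polarized at 8°.
Need I₂/I₀ = 0.173, so cos²(θ − 8°) = 0.173 / 0.5 = 0.346.
θ − 8° = arccos(√0.346) = 54.0°, giving θ ≈ 8 + 54.0 = 62.0°.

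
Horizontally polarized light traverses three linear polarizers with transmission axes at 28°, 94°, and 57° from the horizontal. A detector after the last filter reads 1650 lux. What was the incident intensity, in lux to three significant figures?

I₀ ≈ 2.01e4 lux

By Malus's law, I₁ = I₀ cos²(28° − 0°) = I₀ cos²(28°) = 0.7796 I₀.
I₂ = I₁ cos²(94° − 28°) = 0.7796 I₀ · cos²(66°) = 0.129 I₀.
I₃ = I₂ cos²(57° − 94°) = 0.129 I₀ · cos²(37°) = 0.08226 I₀.
So 1650 lux = 0.08226 I₀, giving I₀ = 1650/0.08226 = 2.006e+04 lux.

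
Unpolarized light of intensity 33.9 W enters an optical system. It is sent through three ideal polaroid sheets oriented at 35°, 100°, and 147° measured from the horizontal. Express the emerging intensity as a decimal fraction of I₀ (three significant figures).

Unpolarized light through the first polarizer → I₁ = 33.9 W/2 = 16.95 W, polarized at 35°.
I₂ = I₁ · cos²(65°) = 16.95 · 0.1786 = 3.027 W.
I₃ = I₂ · cos²(47°) = 3.027 · 0.4651 = 1.408 W.
Transmitted fraction = 0.04154.

I/I₀ ≈ 0.0415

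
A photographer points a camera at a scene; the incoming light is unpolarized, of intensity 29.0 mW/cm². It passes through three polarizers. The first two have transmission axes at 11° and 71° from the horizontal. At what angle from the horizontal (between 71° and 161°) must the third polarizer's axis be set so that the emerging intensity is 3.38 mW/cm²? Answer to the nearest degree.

θ ≈ 86°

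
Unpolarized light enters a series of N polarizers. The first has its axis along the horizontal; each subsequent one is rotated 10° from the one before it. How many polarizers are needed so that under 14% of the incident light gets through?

First polarizer halves the unpolarized light: factor 1/2.
Each further stage multiplies by cos²(10°) = 0.9698.
After N polarizers: T = 0.5·0.9698^(N−1). Require T < 0.14 ⇒ N−1 > ln(0.14/0.5)/ln(0.9698) = 41.58, so N−1 ≥ 42 and N = 43.
Check: N=43 gives T = 0.1382 < 0.14; N=42 gives T = 0.1425.

N = 43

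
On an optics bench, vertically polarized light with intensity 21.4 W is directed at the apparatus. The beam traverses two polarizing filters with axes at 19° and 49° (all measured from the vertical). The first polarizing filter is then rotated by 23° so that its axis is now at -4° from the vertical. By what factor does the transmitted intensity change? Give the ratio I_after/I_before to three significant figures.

I_new/I_old ≈ 0.538

Before rotation:
I₁ = I₀ cos²(19° − 0°) = I₀ cos²(19°) = 0.894 I₀.
I₂ = I₁ cos²(49° − 19°) = 0.894 I₀ · cos²(30°) = 0.6705 I₀.
After rotation:
I₁ = I₀ cos²(-4° − 0°) = I₀ cos²(4°) = 0.9951 I₀.
I₂ = I₁ cos²(49° + 4°) = 0.9951 I₀ · cos²(53°) = 0.3604 I₀.
Ratio = 0.3604 / 0.6705 = 0.5375.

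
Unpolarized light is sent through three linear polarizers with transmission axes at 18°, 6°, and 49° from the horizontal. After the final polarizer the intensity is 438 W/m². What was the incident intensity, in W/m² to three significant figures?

I₀ ≈ 1710 W/m²

Unpolarized light through the first polarizer → I₁ = ½ I₀, now polarized at 18°.
I₂ = I₁ cos²(6° − 18°) = 0.5 I₀ · cos²(12°) = 0.4784 I₀.
I₃ = I₂ cos²(49° − 6°) = 0.4784 I₀ · cos²(43°) = 0.2559 I₀.
So 438 W/m² = 0.2559 I₀, giving I₀ = 438/0.2559 = 1712 W/m².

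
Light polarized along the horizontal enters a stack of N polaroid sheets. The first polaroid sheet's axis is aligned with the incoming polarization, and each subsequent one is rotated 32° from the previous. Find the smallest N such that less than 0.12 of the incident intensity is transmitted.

First polarizer is aligned with the polarization: full transmission.
Each further stage multiplies by cos²(32°) = 0.7192.
After N polarizers: T = 0.7192^(N−1). Require T < 0.12 ⇒ N−1 > ln(0.12)/ln(0.7192) = 6.43, so N−1 ≥ 7 and N = 8.
Check: N=8 gives T = 0.09951 < 0.12; N=7 gives T = 0.1384.

N = 8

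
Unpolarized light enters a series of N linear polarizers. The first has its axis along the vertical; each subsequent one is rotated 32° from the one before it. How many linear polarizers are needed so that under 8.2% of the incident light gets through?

First polarizer halves the unpolarized light: factor 1/2.
Each further stage multiplies by cos²(32°) = 0.7192.
After N polarizers: T = 0.5·0.7192^(N−1). Require T < 0.082 ⇒ N−1 > ln(0.082/0.5)/ln(0.7192) = 5.48, so N−1 ≥ 6 and N = 7.
Check: N=7 gives T = 0.06919 < 0.082; N=6 gives T = 0.0962.

N = 7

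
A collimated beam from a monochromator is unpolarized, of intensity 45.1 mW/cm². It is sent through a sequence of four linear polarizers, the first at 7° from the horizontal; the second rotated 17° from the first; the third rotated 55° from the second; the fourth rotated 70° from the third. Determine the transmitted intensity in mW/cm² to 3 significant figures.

Unpolarized light through the first polarizer → I₁ = 45.1 mW/cm²/2 = 22.55 mW/cm², polarized at 7°.
I₂ = I₁ · cos²(17°) = 22.55 · 0.9145 = 20.62 mW/cm².
I₃ = I₂ · cos²(55°) = 20.62 · 0.329 = 6.785 mW/cm².
I₄ = I₃ · cos²(70°) = 6.785 · 0.117 = 0.7936 mW/cm².

I ≈ 0.794 mW/cm²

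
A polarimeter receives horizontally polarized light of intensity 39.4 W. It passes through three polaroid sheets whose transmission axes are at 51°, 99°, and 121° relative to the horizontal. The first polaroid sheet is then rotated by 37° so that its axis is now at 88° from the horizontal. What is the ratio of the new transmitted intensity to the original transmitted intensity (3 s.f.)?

I_new/I_old ≈ 0.00662

Before rotation:
By Malus's law, I₁ = I₀ cos²(51° − 0°) = I₀ cos²(51°) = 0.396 I₀.
I₂ = I₁ cos²(99° − 51°) = 0.396 I₀ · cos²(48°) = 0.1773 I₀.
I₃ = I₂ cos²(121° − 99°) = 0.1773 I₀ · cos²(22°) = 0.1524 I₀.
After rotation:
I₁ = I₀ cos²(88° − 0°) = I₀ cos²(88°) = 0.001218 I₀.
I₂ = I₁ cos²(99° − 88°) = 0.001218 I₀ · cos²(11°) = 0.001174 I₀.
I₃ = I₂ cos²(121° − 99°) = 0.001174 I₀ · cos²(22°) = 0.001009 I₀.
Ratio = 0.001009 / 0.1524 = 0.006619.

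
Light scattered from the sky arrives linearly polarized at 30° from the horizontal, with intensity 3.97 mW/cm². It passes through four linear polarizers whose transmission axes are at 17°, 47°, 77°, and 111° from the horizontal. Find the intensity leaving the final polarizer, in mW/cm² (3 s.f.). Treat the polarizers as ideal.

I₁ = 3.97 mW/cm² · cos²(13°) = 3.769 mW/cm².
I₂ = I₁ · cos²(30°) = 3.769 · 0.75 = 2.827 mW/cm².
I₃ = I₂ · cos²(30°) = 2.827 · 0.75 = 2.12 mW/cm².
I₄ = I₃ · cos²(34°) = 2.12 · 0.6873 = 1.457 mW/cm².

I ≈ 1.46 mW/cm²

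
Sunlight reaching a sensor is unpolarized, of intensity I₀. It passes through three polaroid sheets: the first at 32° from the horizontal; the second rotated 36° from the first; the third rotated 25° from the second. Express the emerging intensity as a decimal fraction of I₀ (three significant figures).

Unpolarized light through the first polarizer → I₁ = ½ I₀, now polarized at 32°.
I₂ = I₁ cos²(36°) = 0.5 · 0.6545 I₀ = 0.3273 I₀.
I₃ = I₂ cos²(25°) = 0.3273 · 0.8214 I₀ = 0.2688 I₀.
Transmitted fraction = 0.2688.

≈ 0.269 I₀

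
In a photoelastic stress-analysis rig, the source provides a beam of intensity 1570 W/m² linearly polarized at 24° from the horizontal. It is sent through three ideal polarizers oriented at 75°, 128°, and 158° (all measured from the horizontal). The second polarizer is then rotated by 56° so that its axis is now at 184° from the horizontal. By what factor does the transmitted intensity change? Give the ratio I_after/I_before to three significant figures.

Before rotation:
By Malus's law, I₁ = I₀ cos²(75° − 24°) = I₀ cos²(51°) = 0.396 I₀.
I₂ = I₁ cos²(128° − 75°) = 0.396 I₀ · cos²(53°) = 0.1434 I₀.
I₃ = I₂ cos²(158° − 128°) = 0.1434 I₀ · cos²(30°) = 0.1076 I₀.
After rotation:
I₁ = I₀ cos²(75° − 24°) = I₀ cos²(51°) = 0.396 I₀.
Angle between axes 1 and 2: 71°. I₂ = 0.396 I₀ · cos²(71°) = 0.04198 I₀.
I₃ = I₂ cos²(158° − 184°) = 0.04198 I₀ · cos²(26°) = 0.03391 I₀.
Ratio = 0.03391 / 0.1076 = 0.3152.

I_new/I_old ≈ 0.315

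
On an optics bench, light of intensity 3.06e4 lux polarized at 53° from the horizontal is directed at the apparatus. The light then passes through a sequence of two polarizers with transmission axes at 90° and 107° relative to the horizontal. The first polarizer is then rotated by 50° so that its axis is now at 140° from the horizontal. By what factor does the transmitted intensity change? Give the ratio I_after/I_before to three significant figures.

Before rotation:
I₁ = I₀ cos²(90° − 53°) = I₀ cos²(37°) = 0.6378 I₀.
I₂ = I₁ cos²(107° − 90°) = 0.6378 I₀ · cos²(17°) = 0.5833 I₀.
After rotation:
I₁ = I₀ cos²(140° − 53°) = I₀ cos²(87°) = 0.002739 I₀.
I₂ = I₁ cos²(107° − 140°) = 0.002739 I₀ · cos²(33°) = 0.001927 I₀.
Ratio = 0.001927 / 0.5833 = 0.003303.

I_new/I_old ≈ 0.00330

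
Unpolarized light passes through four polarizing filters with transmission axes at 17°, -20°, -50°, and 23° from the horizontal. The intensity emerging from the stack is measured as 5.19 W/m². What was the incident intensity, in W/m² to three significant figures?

I₀ ≈ 254 W/m²

Unpolarized light through the first polarizer → I₁ = ½ I₀, now polarized at 17°.
I₂ = I₁ cos²(-20° − 17°) = 0.5 I₀ · cos²(37°) = 0.3189 I₀.
I₃ = I₂ cos²(-50° + 20°) = 0.3189 I₀ · cos²(30°) = 0.2392 I₀.
I₄ = I₃ cos²(23° + 50°) = 0.2392 I₀ · cos²(73°) = 0.02045 I₀.
So 5.19 W/m² = 0.02045 I₀, giving I₀ = 5.19/0.02045 = 253.8 W/m².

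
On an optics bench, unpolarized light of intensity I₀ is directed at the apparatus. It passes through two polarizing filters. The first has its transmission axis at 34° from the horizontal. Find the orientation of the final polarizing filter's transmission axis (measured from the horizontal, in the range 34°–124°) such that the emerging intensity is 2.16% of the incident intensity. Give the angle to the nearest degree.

Unpolarized light through the first polarizer → I₁ = ½ I₀, now polarized at 34°.
Need I₂/I₀ = 0.0216, so cos²(θ − 34°) = 0.0216 / 0.5 = 0.0432.
θ − 34° = arccos(√0.0432) = 78.0°, giving θ ≈ 34 + 78.0 = 112.0°.

θ ≈ 112°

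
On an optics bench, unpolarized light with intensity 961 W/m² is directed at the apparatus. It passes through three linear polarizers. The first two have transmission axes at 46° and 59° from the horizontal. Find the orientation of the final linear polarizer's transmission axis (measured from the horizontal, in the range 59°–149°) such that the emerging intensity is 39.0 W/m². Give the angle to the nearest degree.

Unpolarized light through the first polarizer → I₁ = ½ I₀, now polarized at 46°.
I₂ = I₁ cos²(59° − 46°) = 0.5 I₀ · cos²(13°) = 0.4747 I₀.
Target fraction: 39.0 / 961 W/m² = 0.04058 of I₀.
Need I₃/I₀ = 0.04058, so cos²(θ − 59°) = 0.04058 / 0.4747 = 0.08549.
θ − 59° = arccos(√0.08549) = 73.0°, giving θ ≈ 59 + 73.0 = 132.0°.

θ ≈ 132°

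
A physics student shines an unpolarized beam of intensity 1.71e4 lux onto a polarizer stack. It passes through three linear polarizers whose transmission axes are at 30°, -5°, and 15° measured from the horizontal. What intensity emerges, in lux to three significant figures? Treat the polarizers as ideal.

I ≈ 5070 lux

Unpolarized light through the first polarizer → I₁ = 1.71e4 lux/2 = 8550 lux, polarized at 30°.
I₂ = I₁ · cos²(35°) = 8550 · 0.671 = 5737 lux.
I₃ = I₂ · cos²(20°) = 5737 · 0.883 = 5066 lux.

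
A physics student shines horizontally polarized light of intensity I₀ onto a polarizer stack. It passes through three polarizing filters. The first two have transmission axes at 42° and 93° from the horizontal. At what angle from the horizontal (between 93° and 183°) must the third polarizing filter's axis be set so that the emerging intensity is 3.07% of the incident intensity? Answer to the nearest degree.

I₁ = I₀ cos²(42° − 0°) = I₀ cos²(42°) = 0.5523 I₀.
I₂ = I₁ cos²(93° − 42°) = 0.5523 I₀ · cos²(51°) = 0.2187 I₀.
Need I₃/I₀ = 0.0307, so cos²(θ − 93°) = 0.0307 / 0.2187 = 0.1404.
θ − 93° = arccos(√0.1404) = 68.0°, giving θ ≈ 93 + 68.0 = 161.0°.

θ ≈ 161°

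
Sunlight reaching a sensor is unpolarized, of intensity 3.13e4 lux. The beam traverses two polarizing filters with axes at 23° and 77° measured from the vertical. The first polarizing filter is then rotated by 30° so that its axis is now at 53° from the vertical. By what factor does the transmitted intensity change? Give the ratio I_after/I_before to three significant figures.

I_new/I_old ≈ 2.42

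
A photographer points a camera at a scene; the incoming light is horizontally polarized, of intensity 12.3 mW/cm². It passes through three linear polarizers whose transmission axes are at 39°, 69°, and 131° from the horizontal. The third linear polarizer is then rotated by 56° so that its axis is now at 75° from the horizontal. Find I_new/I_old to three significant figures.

Before rotation:
By Malus's law, I₁ = I₀ cos²(39° − 0°) = I₀ cos²(39°) = 0.604 I₀.
I₂ = I₁ cos²(69° − 39°) = 0.604 I₀ · cos²(30°) = 0.453 I₀.
I₃ = I₂ cos²(131° − 69°) = 0.453 I₀ · cos²(62°) = 0.09984 I₀.
After rotation:
I₁ = I₀ cos²(39° − 0°) = I₀ cos²(39°) = 0.604 I₀.
I₂ = I₁ cos²(69° − 39°) = 0.604 I₀ · cos²(30°) = 0.453 I₀.
I₃ = I₂ cos²(75° − 69°) = 0.453 I₀ · cos²(6°) = 0.448 I₀.
Ratio = 0.448 / 0.09984 = 4.488.

I_new/I_old ≈ 4.49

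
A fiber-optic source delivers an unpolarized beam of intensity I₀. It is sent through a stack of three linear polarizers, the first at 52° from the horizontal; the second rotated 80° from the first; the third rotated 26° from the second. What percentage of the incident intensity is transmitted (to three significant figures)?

≈ 1.22%

Unpolarized light through the first polarizer → I₁ = ½ I₀, now polarized at 52°.
I₂ = I₁ cos²(80°) = 0.5 · 0.03015 I₀ = 0.01508 I₀.
I₃ = I₂ cos²(26°) = 0.01508 · 0.8078 I₀ = 0.01218 I₀.
That is 1.218% of the incident intensity.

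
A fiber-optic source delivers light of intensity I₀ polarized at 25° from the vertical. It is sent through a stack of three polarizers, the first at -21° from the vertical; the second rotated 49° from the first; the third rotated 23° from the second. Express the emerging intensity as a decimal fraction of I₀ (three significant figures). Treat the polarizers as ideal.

I₁ = I₀ cos²(-21° − 25°) = I₀ cos²(46°) = 0.4826 I₀.
I₂ = I₁ cos²(49°) = 0.4826 · 0.4304 I₀ = 0.2077 I₀.
I₃ = I₂ cos²(23°) = 0.2077 · 0.8473 I₀ = 0.176 I₀.
Transmitted fraction = 0.176.

≈ 0.176 I₀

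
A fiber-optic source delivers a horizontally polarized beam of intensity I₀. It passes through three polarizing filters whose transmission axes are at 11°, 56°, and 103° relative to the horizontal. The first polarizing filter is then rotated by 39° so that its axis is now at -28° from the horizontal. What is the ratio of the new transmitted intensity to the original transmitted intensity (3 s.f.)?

I_new/I_old ≈ 0.0177

Before rotation:
By Malus's law, I₁ = I₀ cos²(11° − 0°) = I₀ cos²(11°) = 0.9636 I₀.
I₂ = I₁ cos²(56° − 11°) = 0.9636 I₀ · cos²(45°) = 0.4818 I₀.
I₃ = I₂ cos²(103° − 56°) = 0.4818 I₀ · cos²(47°) = 0.2241 I₀.
After rotation:
I₁ = I₀ cos²(-28° − 0°) = I₀ cos²(28°) = 0.7796 I₀.
I₂ = I₁ cos²(56° + 28°) = 0.7796 I₀ · cos²(84°) = 0.008518 I₀.
I₃ = I₂ cos²(103° − 56°) = 0.008518 I₀ · cos²(47°) = 0.003962 I₀.
Ratio = 0.003962 / 0.2241 = 0.01768.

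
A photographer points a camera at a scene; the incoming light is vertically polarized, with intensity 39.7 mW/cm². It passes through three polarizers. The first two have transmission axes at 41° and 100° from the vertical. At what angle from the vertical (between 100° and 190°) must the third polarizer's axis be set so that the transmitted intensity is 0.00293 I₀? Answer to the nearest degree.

θ ≈ 182°

By Malus's law, I₁ = I₀ cos²(41° − 0°) = I₀ cos²(41°) = 0.5696 I₀.
I₂ = I₁ cos²(100° − 41°) = 0.5696 I₀ · cos²(59°) = 0.1511 I₀.
Need I₃/I₀ = 0.00293, so cos²(θ − 100°) = 0.00293 / 0.1511 = 0.01939.
θ − 100° = arccos(√0.01939) = 82.0°, giving θ ≈ 100 + 82.0 = 182.0°.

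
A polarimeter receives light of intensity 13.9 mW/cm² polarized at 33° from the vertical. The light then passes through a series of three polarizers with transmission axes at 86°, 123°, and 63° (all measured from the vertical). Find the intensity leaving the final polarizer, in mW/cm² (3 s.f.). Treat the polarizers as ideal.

I₁ = 13.9 mW/cm² · cos²(53°) = 5.034 mW/cm².
I₂ = I₁ · cos²(37°) = 5.034 · 0.6378 = 3.211 mW/cm².
I₃ = I₂ · cos²(60°) = 3.211 · 0.25 = 0.8027 mW/cm².

I ≈ 0.803 mW/cm²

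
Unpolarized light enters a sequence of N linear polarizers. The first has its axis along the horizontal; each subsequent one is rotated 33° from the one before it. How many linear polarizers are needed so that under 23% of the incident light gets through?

N = 4

First polarizer halves the unpolarized light: factor 1/2.
Each further stage multiplies by cos²(33°) = 0.7034.
After N polarizers: T = 0.5·0.7034^(N−1). Require T < 0.23 ⇒ N−1 > ln(0.23/0.5)/ln(0.7034) = 2.21, so N−1 ≥ 3 and N = 4.
Check: N=4 gives T = 0.174 < 0.23; N=3 gives T = 0.2474.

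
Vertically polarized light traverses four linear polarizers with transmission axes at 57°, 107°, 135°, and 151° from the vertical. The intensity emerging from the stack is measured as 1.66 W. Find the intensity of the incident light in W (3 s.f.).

I₁ = I₀ cos²(57° − 0°) = I₀ cos²(57°) = 0.2966 I₀.
I₂ = I₁ cos²(107° − 57°) = 0.2966 I₀ · cos²(50°) = 0.1226 I₀.
I₃ = I₂ cos²(135° − 107°) = 0.1226 I₀ · cos²(28°) = 0.09555 I₀.
I₄ = I₃ cos²(151° − 135°) = 0.09555 I₀ · cos²(16°) = 0.08829 I₀.
So 1.66 W = 0.08829 I₀, giving I₀ = 1.66/0.08829 = 18.8 W.

I₀ ≈ 18.8 W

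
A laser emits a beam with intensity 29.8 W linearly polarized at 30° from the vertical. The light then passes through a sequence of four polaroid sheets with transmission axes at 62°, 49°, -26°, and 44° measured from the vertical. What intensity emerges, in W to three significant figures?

I₁ = 29.8 W · cos²(32°) = 21.43 W.
I₂ = I₁ · cos²(13°) = 21.43 · 0.9494 = 20.35 W.
I₃ = I₂ · cos²(75°) = 20.35 · 0.06699 = 1.363 W.
I₄ = I₃ · cos²(70°) = 1.363 · 0.117 = 0.1594 W.

I ≈ 0.159 W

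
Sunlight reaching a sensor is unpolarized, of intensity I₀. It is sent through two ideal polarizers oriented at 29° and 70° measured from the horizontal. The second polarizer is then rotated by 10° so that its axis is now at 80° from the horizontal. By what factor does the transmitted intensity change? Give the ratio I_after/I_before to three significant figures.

I_new/I_old ≈ 0.695

Before rotation:
Unpolarized light through the first polarizer → I₁ = ½ I₀, now polarized at 29°.
I₂ = I₁ cos²(70° − 29°) = 0.5 I₀ · cos²(41°) = 0.2848 I₀.
After rotation:
Unpolarized light through the first polarizer → I₁ = ½ I₀, now polarized at 29°.
I₂ = I₁ cos²(80° − 29°) = 0.5 I₀ · cos²(51°) = 0.198 I₀.
Ratio = 0.198 / 0.2848 = 0.6953.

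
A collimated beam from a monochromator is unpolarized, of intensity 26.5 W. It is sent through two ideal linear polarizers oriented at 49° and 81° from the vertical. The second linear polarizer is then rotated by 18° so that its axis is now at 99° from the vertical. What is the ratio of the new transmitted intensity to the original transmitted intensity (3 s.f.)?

I_new/I_old ≈ 0.575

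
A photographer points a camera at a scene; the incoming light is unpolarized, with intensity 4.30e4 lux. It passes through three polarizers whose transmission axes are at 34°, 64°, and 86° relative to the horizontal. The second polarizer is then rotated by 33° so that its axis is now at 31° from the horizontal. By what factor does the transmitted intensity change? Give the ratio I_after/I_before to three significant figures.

Before rotation:
Unpolarized light through the first polarizer → I₁ = ½ I₀, now polarized at 34°.
I₂ = I₁ cos²(64° − 34°) = 0.5 I₀ · cos²(30°) = 0.375 I₀.
I₃ = I₂ cos²(86° − 64°) = 0.375 I₀ · cos²(22°) = 0.3224 I₀.
After rotation:
Unpolarized light through the first polarizer → I₁ = ½ I₀, now polarized at 34°.
I₂ = I₁ cos²(31° − 34°) = 0.5 I₀ · cos²(3°) = 0.4986 I₀.
I₃ = I₂ cos²(86° − 31°) = 0.4986 I₀ · cos²(55°) = 0.164 I₀.
Ratio = 0.164 / 0.3224 = 0.5089.

I_new/I_old ≈ 0.509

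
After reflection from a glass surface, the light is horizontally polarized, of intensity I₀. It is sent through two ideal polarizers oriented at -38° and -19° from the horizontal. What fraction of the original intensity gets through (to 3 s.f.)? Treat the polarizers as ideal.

≈ 0.555 I₀

I₁ = I₀ cos²(-38° − 0°) = I₀ cos²(38°) = 0.621 I₀.
I₂ = I₁ cos²(-19° + 38°) = 0.621 I₀ · cos²(19°) = 0.5551 I₀.
Transmitted fraction = 0.5551.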